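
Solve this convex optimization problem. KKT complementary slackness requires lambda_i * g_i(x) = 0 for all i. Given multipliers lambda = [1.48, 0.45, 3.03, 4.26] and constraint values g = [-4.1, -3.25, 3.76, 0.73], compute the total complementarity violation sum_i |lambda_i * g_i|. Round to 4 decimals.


KKT complementary slackness check:
lambda_1 * g_1 = 1.48 * -4.1 = -6.068
lambda_2 * g_2 = 0.45 * -3.25 = -1.4625
lambda_3 * g_3 = 3.03 * 3.76 = 11.3928
lambda_4 * g_4 = 4.26 * 0.73 = 3.1098
Total violation = 6.068 + 1.4625 + 11.3928 + 3.1098 = 22.0331


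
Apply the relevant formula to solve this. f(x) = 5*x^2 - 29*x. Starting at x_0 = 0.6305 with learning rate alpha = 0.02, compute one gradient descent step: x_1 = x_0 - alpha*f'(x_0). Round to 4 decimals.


We compute the gradient at x_0 and apply the update.
f'(x) = 10*x - 29
f'(0.6305) = 10*0.6305 - 29 = -22.695
x_1 = 0.6305 - 0.02*-22.695 = 1.0844


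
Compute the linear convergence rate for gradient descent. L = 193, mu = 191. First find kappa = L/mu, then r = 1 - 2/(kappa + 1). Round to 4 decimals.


Step 1: Compute the condition number.
kappa = L/mu = 193/191 = 1.0105
Step 2: Compute the convergence rate.
r = 1 - 2/(kappa + 1) = 1 - 2*mu/(L + mu) = (L - mu)/(L + mu) = 2/384 = 0.0052


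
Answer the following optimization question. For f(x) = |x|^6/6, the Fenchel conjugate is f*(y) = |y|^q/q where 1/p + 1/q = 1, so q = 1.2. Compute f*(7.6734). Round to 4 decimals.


The conjugate exponent q satisfies 1/p + 1/q = 1.
p = 6, so q = 6/(6 - 1) = 1.2
|y|^q = 7.6734^1.2 = 11.5341
f*(7.6734) = 11.5341 / 1.2 = 9.6118


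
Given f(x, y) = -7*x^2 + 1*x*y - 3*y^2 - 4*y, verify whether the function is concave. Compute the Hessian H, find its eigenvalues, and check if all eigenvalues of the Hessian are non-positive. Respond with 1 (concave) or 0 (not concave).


The Hessian of f(x,y) = -7*x^2 + 1*x*y - 3*y^2 - 4*y is:
H = [[-14, 1], [1, -6]]
Trace = -14 - 6 = -20
Determinant = -14*-6 - (1)^2 = 83
Discriminant = (-20)^2 - 4*83 = 68.0
Eigenvalues: lambda_1 = -14.1231, lambda_2 = -5.8769
The function is concave.

1


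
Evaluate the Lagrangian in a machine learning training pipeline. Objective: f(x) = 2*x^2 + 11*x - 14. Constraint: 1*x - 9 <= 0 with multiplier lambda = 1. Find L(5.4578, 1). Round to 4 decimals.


Step 1: Evaluate f(x).
f(5.4578) = 2*5.4578^2 + 11*5.4578 - 14 = 105.611
Step 2: Evaluate g(x).
g(5.4578) = 1*5.4578 - 9 = -3.5422
Step 3: Compute Lagrangian.
L = 105.611 + 1*-3.5422 = 102.0688


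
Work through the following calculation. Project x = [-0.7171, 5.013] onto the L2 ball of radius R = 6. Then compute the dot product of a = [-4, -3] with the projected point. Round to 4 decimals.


Step 1: Compute ||x|| (intermediates to 6 decimals).
||x|| = sqrt((-0.7171)^2 + 5.013^2) = 5.06403
Step 2: Project.
Since ||x|| <= R, proj = x (no scaling needed).
proj(x) = [-0.7171, 5.013]
Step 3: Dot product.
a^T * proj(x) = -4*(-0.7171) - 3*5.013 = -12.1706


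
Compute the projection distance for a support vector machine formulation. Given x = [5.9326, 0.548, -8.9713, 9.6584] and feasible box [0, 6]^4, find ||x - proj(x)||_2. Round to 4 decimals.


Project each component onto [0, 6].
clip(5.9326) = 5.9326, clip(0.548) = 0.548, clip(-8.9713) = 0.0, clip(9.6584) = 6.0
Projection = [5.9326, 0.548, 0.0, 6.0]
Squared diffs: [0.0, 0.0, 80.4842, 13.3839]
Distance = sqrt(93.8681) = 9.6886


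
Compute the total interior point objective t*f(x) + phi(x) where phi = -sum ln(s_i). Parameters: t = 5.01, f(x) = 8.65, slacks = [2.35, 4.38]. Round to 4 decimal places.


Step 1: Compute log-barrier.
ln values: [0.8544, 1.477]
phi = -(0.8544 + 1.477) = -2.3315
Step 2: Compute augmented objective.
t*f(x) = 5.01*8.65 = 43.3365
Total = 43.3365 - 2.3315 = 41.005


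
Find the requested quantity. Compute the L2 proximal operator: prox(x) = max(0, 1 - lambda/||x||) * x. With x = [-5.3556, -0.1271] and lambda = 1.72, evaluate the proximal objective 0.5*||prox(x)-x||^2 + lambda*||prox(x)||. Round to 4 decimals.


Step 1: Compute ||x||.
||x|| = 5.3571
Step 2: Compute scaling factor.
scale = max(0, 1 - 1.72/5.3571) = 0.6789
Step 3: prox(x) = [-3.6361, -0.0863]
||prox(x)|| = 3.6371
Step 4: Proximal objective.
0.5*||prox-x||^2 = 1.4792
lambda*||prox|| = 6.2558
Total = 7.735


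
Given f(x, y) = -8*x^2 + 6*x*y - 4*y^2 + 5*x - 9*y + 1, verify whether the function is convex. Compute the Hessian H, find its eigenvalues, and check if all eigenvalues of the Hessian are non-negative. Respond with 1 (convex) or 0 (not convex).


The Hessian of f(x,y) = -8*x^2 + 6*x*y - 4*y^2 + 5*x - 9*y + 1 is:
H = [[-16, 6], [6, -8]]
Trace = -16 - 8 = -24
Determinant = -16*-8 - (6)^2 = 92
Discriminant = (-24)^2 - 4*92 = 208.0
Eigenvalues: lambda_1 = -19.2111, lambda_2 = -4.7889
The function is not convex.

0


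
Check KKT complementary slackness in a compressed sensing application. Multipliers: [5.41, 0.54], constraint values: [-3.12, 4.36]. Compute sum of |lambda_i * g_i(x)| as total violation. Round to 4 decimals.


KKT complementary slackness check:
lambda_1 * g_1 = 5.41 * -3.12 = -16.8792
lambda_2 * g_2 = 0.54 * 4.36 = 2.3544
Total violation = 16.8792 + 2.3544 = 19.2336


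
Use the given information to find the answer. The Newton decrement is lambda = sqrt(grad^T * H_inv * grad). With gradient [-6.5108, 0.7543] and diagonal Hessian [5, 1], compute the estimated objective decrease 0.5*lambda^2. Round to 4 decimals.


Step 1: H is diagonal, so H^(-1) * g = [-1.3022, 0.7543].
Step 2: g^T H^(-1) g = sum_i g_i^2 / H_ii
  = (-6.5108)^2/5 + (0.7543)^2/1
  = 8.4781 + 0.569 = 9.0471
Step 3: Objective decrease = 0.5 * g^T H^(-1) g = 4.5235


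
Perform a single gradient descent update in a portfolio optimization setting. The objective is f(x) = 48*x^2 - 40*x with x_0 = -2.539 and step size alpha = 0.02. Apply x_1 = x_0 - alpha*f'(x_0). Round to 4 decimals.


We compute the gradient at x_0 and apply the update.
f'(x) = 96*x - 40
f'(-2.539) = 96*-2.539 - 40 = -283.744
x_1 = -2.539 - 0.02*-283.744 = 3.1359


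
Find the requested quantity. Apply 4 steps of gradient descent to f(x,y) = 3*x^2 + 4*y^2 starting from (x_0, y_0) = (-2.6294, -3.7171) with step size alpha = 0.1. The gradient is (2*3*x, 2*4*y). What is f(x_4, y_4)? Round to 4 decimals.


Gradient descent on f(x,y) = 3*x^2 + 4*y^2.
Starting point: (-2.6294, -3.7171), alpha = 0.1
Step 1: grad_x = 2*3*-2.6294 = -15.7764, grad_y = 2*4*-3.7171 = -29.7368
  x_1 = -2.6294 - 0.1*-15.7764 = -1.0518
  y_1 = -3.7171 - 0.1*-29.7368 = -0.7434
Step 2: grad_x = 2*3*-1.0518 = -6.3106, grad_y = 2*4*-0.7434 = -5.9474
  x_2 = -1.0518 - 0.1*-6.3106 = -0.4207
  y_2 = -0.7434 - 0.1*-5.9474 = -0.1487
Step 3: grad_x = 2*3*-0.4207 = -2.5242, grad_y = 2*4*-0.1487 = -1.1895
  x_3 = -0.4207 - 0.1*-2.5242 = -0.1683
  y_3 = -0.1487 - 0.1*-1.1895 = -0.0297
Step 4: grad_x = 2*3*-0.1683 = -1.0097, grad_y = 2*4*-0.0297 = -0.2379
  x_4 = -0.1683 - 0.1*-1.0097 = -0.0673
  y_4 = -0.0297 - 0.1*-0.2379 = -0.0059
f(-0.0673, -0.0059) = 3*(-0.0673)^2 + 4*(-0.0059)^2 = 0.0137


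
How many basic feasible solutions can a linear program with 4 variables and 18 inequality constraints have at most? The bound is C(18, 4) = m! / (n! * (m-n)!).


Each vertex corresponds to some choice of n active constraints out of m, so the number of vertices is at most C(m, n) = m! / (n!(m-n)!).
m = 18, n = 4
Numerator: 18 * 17 * 16 * 15
Denominator: 4! = 24
C(18, 4) = 3060


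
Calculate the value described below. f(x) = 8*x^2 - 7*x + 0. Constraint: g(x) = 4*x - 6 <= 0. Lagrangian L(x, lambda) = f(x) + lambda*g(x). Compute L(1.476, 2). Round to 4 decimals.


Step 1: Evaluate f(x).
f(1.476) = 8*1.476^2 - 7*1.476 + 0 = 7.0966
Step 2: Evaluate g(x).
g(1.476) = 4*1.476 - 6 = -0.096
Step 3: Compute Lagrangian.
L = 7.0966 + 2*-0.096 = 6.9046


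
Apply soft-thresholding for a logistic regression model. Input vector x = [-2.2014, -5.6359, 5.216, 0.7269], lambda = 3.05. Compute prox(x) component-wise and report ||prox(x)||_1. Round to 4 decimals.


Soft-thresholding with lambda = 3.05:
prox(-2.2014) = sign(-2.2014)*max(|-2.2014| - 3.05, 0) = 0.0
prox(-5.6359) = sign(-5.6359)*max(|-5.6359| - 3.05, 0) = -2.5859
prox(5.216) = sign(5.216)*max(|5.216| - 3.05, 0) = 2.166
prox(0.7269) = sign(0.7269)*max(|0.7269| - 3.05, 0) = 0.0
prox(x) = [0.0, -2.5859, 2.166, 0.0]
||prox(x)||_1 = 0.0 + 2.5859 + 2.166 + 0.0 = 4.7519


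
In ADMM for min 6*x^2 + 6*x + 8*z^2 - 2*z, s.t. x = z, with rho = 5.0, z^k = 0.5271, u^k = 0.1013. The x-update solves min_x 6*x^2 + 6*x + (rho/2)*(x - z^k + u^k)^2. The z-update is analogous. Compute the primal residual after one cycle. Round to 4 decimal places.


ADMM iteration with rho = 5.0, z^k = 0.5271, u^k = 0.1013
Step 1: x-update.
Minimize 6*x^2 + 6*x + (5.0/2)*(x - 0.5271 + 0.1013)^2
FOC: (2*6 + 5.0)*x = -6 + 5.0*(0.5271 - 0.1013)
x^{k+1} = -0.2277
Step 2: z-update.
Minimize 8*z^2 - 2*z + (5.0/2)*(-0.2277 - z + 0.1013)^2
FOC: (2*8 + 5.0)*z = 2 + 5.0*(-0.2277 + 0.1013)
z^{k+1} = 0.0651
Step 3: u-update.
u^{k+1} = 0.1013 - 0.2277 - 0.0651 = -0.1915
Step 4: Primal residual = |-0.2277 - 0.0651| = 0.2928


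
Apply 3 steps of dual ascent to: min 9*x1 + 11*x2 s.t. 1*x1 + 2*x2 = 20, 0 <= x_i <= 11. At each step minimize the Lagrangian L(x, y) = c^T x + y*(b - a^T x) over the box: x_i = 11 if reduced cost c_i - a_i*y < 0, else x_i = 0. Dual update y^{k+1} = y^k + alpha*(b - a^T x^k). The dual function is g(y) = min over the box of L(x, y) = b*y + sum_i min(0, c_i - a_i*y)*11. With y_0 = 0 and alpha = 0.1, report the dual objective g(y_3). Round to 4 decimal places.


Dual ascent for LP: min 9*x1 + 11*x2, 1*x1 + 2*x2 = 20, 0 <= x_i <= 11
Step 1: y^k = 0.0, reduced costs: (9.0, 11.0)
  x^k = (0.0, 0.0), subgradient = b - a^T x = 20.0
  y^{k+1} = 0.0 + 0.1*20.0 = 2.0
Step 2: y^k = 2.0, reduced costs: (7.0, 7.0)
  x^k = (0.0, 0.0), subgradient = b - a^T x = 20.0
  y^{k+1} = 2.0 + 0.1*20.0 = 4.0
Step 3: y^k = 4.0, reduced costs: (5.0, 3.0)
  x^k = (0.0, 0.0), subgradient = b - a^T x = 20.0
  y^{k+1} = 4.0 + 0.1*20.0 = 6.0
Dual objective at y_3 = 6.0: reduced costs (3.0, -1.0), box minimizer x = (0.0, 11.0)
g(y_3) = b*y + (c1 - a1*y)*x1 + (c2 - a2*y)*x2 = 20*6.0 + 3.0*0.0 + (-1.0)*11.0 = 120.0 + 0.0 - 11.0 = 109.0


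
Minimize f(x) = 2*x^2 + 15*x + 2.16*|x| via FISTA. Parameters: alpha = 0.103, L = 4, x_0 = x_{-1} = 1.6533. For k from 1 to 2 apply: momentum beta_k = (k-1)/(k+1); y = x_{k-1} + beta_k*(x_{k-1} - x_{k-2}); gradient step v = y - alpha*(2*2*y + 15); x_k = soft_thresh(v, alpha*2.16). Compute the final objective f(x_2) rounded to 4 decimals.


FISTA on f(x) = 2*x^2 + 15*x + 2.16*|x|
L = 4, alpha = 0.103
Iteration 1: beta = 0.0, y = 1.6533 + 0.0*(1.6533 - 1.6533) = 1.6533
  grad(y) = 21.6132, v = y - alpha*grad = -0.5729
  prox(v) = soft_thresh(-0.5729, 0.2225) = -0.3504
Iteration 2: beta = 0.3333, y = -0.3504 + 0.3333*(-0.3504 - 1.6533) = -1.0183
  grad(y) = 10.9269, v = y - alpha*grad = -2.1437
  prox(v) = soft_thresh(-2.1437, 0.2225) = -1.9213
f(x_2) = 2*(-1.9213)^2 + 15*(-1.9213) + 2.16*|-1.9213| = -17.2865


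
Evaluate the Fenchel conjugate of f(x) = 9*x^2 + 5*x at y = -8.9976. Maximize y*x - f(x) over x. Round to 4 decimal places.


f*(y) = sup_x {y*x - a*x^2 - b*x} = sup_x {(y-b)*x - a*x^2}
FOC: (y - b) - 2a*x = 0 => x* = (y - b)/(2a)
x* = (-8.9976 - 5)/(2*9) = -0.7776
f*(-8.9976) = (y-b)^2/(4a) = (-8.9976 - 5)^2/(4*9)
= 195.9328/36 = 5.4426


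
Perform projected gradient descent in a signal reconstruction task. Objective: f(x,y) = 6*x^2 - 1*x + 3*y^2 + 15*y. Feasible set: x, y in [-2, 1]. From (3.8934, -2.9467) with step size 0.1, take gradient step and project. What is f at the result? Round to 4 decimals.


Step 1: Compute gradient at (3.8934, -2.9467).
grad_x = 2*6*3.8934 - 1 = 45.7208
grad_y = 2*3*-2.9467 + 15 = -2.6802
Step 2: Gradient step.
x_raw = 3.8934 - 0.1*45.7208 = -0.6787
y_raw = -2.9467 - 0.1*-2.6802 = -2.6787
Step 3: Project onto [-2, 1].
x_proj = clip(-0.6787) = -0.6787
y_proj = clip(-2.6787) = -2.0
Step 4: Evaluate f.
f(-0.6787, -2.0) = -14.5577


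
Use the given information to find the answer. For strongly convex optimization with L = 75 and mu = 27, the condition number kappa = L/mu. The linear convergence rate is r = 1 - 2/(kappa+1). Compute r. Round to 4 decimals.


Step 1: Compute the condition number.
kappa = L/mu = 75/27 = 2.7778
Step 2: Compute the convergence rate.
r = 1 - 2/(kappa + 1) = 1 - 2*mu/(L + mu) = (L - mu)/(L + mu) = 48/102 = 0.4706


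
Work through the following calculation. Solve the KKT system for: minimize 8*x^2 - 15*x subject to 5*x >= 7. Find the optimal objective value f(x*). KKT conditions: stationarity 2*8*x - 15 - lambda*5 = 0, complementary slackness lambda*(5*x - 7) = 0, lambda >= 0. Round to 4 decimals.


Step 1: Try lambda = 0 (constraint inactive).
x_unc = 15/(2*8) = 0.9375
Check: 5*0.9375 = 4.6875 < 7 -- violated!
Step 2: Constraint must be active: 5*x = 7
x* = 7/5 = 1.4
lambda = (2*8*1.4 - 15)/5 = 1.48
Step 3: Compute optimal value.
f(x*) = 8*1.4^2 - 15*1.4 = -5.32


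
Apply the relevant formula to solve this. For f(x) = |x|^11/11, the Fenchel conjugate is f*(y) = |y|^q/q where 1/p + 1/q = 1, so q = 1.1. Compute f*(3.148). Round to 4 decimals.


The conjugate exponent q satisfies 1/p + 1/q = 1.
p = 11, so q = 11/(11 - 1) = 1.1
|y|^q = 3.148^1.1 = 3.5305
f*(3.148) = 3.5305 / 1.1 = 3.2096


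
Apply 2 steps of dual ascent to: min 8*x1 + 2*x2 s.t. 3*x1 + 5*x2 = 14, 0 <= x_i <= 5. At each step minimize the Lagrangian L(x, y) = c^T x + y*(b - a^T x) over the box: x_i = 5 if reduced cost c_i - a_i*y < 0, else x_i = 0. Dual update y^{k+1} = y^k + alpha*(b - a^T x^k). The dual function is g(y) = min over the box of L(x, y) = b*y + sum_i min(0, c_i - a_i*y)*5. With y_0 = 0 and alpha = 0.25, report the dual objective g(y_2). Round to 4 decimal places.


Dual ascent for LP: min 8*x1 + 2*x2, 3*x1 + 5*x2 = 14, 0 <= x_i <= 5
Step 1: y^k = 0.0, reduced costs: (8.0, 2.0)
  x^k = (0.0, 0.0), subgradient = b - a^T x = 14.0
  y^{k+1} = 0.0 + 0.25*14.0 = 3.5
Step 2: y^k = 3.5, reduced costs: (-2.5, -15.5)
  x^k = (5.0, 5.0), subgradient = b - a^T x = -26.0
  y^{k+1} = 3.5 + 0.25*-26.0 = -3.0
Dual objective at y_2 = -3.0: reduced costs (17.0, 17.0), box minimizer x = (0.0, 0.0)
g(y_2) = b*y + (c1 - a1*y)*x1 + (c2 - a2*y)*x2 = 14*(-3.0) + 17.0*0.0 + 17.0*0.0 = -42.0 + 0.0 + 0.0 = -42.0


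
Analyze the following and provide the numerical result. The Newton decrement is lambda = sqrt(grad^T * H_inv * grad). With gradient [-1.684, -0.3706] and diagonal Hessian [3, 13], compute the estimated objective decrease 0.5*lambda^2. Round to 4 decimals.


Step 1: H is diagonal, so H^(-1) * g = [-0.5613, -0.0285].
Step 2: g^T H^(-1) g = sum_i g_i^2 / H_ii
  = (-1.684)^2/3 + (-0.3706)^2/13
  = 0.9453 + 0.0106 = 0.9559
Step 3: Objective decrease = 0.5 * g^T H^(-1) g = 0.4779


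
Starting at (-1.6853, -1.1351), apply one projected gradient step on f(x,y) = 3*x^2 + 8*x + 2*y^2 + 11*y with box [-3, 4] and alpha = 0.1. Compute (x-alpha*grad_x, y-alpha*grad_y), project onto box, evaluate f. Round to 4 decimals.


Step 1: Compute gradient at (-1.6853, -1.1351).
grad_x = 2*3*-1.6853 + 8 = -2.1118
grad_y = 2*2*-1.1351 + 11 = 6.4596
Step 2: Gradient step.
x_raw = -1.6853 - 0.1*-2.1118 = -1.4741
y_raw = -1.1351 - 0.1*6.4596 = -1.7811
Step 3: Project onto [-3, 4].
x_proj = clip(-1.4741) = -1.4741
y_proj = clip(-1.7811) = -1.7811
Step 4: Evaluate f.
f(-1.4741, -1.7811) = -18.5212


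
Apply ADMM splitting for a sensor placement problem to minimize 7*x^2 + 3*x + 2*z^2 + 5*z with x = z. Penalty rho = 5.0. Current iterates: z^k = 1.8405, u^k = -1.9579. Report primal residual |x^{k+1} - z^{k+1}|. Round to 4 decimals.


ADMM iteration with rho = 5.0, z^k = 1.8405, u^k = -1.9579
Step 1: x-update.
Minimize 7*x^2 + 3*x + (5.0/2)*(x - 1.8405 - 1.9579)^2
FOC: (2*7 + 5.0)*x = -3 + 5.0*(1.8405 + 1.9579)
x^{k+1} = 0.8417
Step 2: z-update.
Minimize 2*z^2 + 5*z + (5.0/2)*(0.8417 - z - 1.9579)^2
FOC: (2*2 + 5.0)*z = -5 + 5.0*(0.8417 - 1.9579)
z^{k+1} = -1.1757
Step 3: u-update.
u^{k+1} = -1.9579 + 0.8417 + 1.1757 = 0.0595
Step 4: Primal residual = |0.8417 + 1.1757| = 2.0174


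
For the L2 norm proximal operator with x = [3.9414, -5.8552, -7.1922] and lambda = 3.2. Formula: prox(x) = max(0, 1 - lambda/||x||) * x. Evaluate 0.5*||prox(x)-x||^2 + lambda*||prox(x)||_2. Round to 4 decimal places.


Step 1: Compute ||x||.
||x|| = 10.077
Step 2: Compute scaling factor.
scale = max(0, 1 - 3.2/10.077) = 0.6824
Step 3: prox(x) = [2.6898, -3.9959, -4.9083]
||prox(x)|| = 6.877
Step 4: Proximal objective.
0.5*||prox-x||^2 = 5.12
lambda*||prox|| = 22.0064
Total = 27.1264


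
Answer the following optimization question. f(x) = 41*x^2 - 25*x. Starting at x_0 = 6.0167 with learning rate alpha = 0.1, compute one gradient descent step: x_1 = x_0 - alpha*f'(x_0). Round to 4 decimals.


We compute the gradient at x_0 and apply the update.
f'(x) = 82*x - 25
f'(6.0167) = 82*6.0167 - 25 = 468.3694
x_1 = 6.0167 - 0.1*468.3694 = -40.8202


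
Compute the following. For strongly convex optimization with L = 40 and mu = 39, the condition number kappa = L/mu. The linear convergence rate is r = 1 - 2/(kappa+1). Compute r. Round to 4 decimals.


Step 1: Compute the condition number.
kappa = L/mu = 40/39 = 1.0256
Step 2: Compute the convergence rate.
r = 1 - 2/(kappa + 1) = 1 - 2*mu/(L + mu) = (L - mu)/(L + mu) = 1/79 = 0.0127


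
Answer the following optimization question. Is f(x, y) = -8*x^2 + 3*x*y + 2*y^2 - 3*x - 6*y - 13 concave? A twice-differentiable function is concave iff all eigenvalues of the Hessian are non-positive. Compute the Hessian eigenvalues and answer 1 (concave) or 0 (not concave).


The Hessian of f(x,y) = -8*x^2 + 3*x*y + 2*y^2 - 3*x - 6*y - 13 is:
H = [[-16, 3], [3, 4]]
Trace = -16 + 4 = -12
Determinant = -16*4 - (3)^2 = -73
Discriminant = (-12)^2 - 4*-73 = 436.0
Eigenvalues: lambda_1 = -16.4403, lambda_2 = 4.4403
The function is not concave.

0


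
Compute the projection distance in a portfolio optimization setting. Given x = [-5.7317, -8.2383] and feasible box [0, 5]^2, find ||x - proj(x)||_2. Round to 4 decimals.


Project each component onto [0, 5].
clip(-5.7317) = 0.0, clip(-8.2383) = 0.0
Projection = [0.0, 0.0]
Squared diffs: [32.8524, 67.8696]
Distance = sqrt(100.722) = 10.036


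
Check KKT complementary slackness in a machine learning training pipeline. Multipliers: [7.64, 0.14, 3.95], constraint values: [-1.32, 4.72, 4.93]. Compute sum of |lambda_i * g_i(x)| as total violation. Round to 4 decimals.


KKT complementary slackness check:
lambda_1 * g_1 = 7.64 * -1.32 = -10.0848
lambda_2 * g_2 = 0.14 * 4.72 = 0.6608
lambda_3 * g_3 = 3.95 * 4.93 = 19.4735
Total violation = 10.0848 + 0.6608 + 19.4735 = 30.2191


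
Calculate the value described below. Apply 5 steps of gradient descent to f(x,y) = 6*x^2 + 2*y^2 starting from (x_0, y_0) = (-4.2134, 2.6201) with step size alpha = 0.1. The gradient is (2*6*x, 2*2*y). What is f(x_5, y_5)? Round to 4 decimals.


Gradient descent on f(x,y) = 6*x^2 + 2*y^2.
Starting point: (-4.2134, 2.6201), alpha = 0.1
Step 1: grad_x = 2*6*-4.2134 = -50.5608, grad_y = 2*2*2.6201 = 10.4804
  x_1 = -4.2134 - 0.1*-50.5608 = 0.8427
  y_1 = 2.6201 - 0.1*10.4804 = 1.5721
Step 2: grad_x = 2*6*0.8427 = 10.1122, grad_y = 2*2*1.5721 = 6.2882
  x_2 = 0.8427 - 0.1*10.1122 = -0.1685
  y_2 = 1.5721 - 0.1*6.2882 = 0.9432
Step 3: grad_x = 2*6*-0.1685 = -2.0224, grad_y = 2*2*0.9432 = 3.7729
  x_3 = -0.1685 - 0.1*-2.0224 = 0.0337
  y_3 = 0.9432 - 0.1*3.7729 = 0.5659
Step 4: grad_x = 2*6*0.0337 = 0.4045, grad_y = 2*2*0.5659 = 2.2638
  x_4 = 0.0337 - 0.1*0.4045 = -0.0067
  y_4 = 0.5659 - 0.1*2.2638 = 0.3396
Step 5: grad_x = 2*6*-0.0067 = -0.0809, grad_y = 2*2*0.3396 = 1.3583
  x_5 = -0.0067 - 0.1*-0.0809 = 0.0013
  y_5 = 0.3396 - 0.1*1.3583 = 0.2037
f(0.0013, 0.2037) = 6*0.0013^2 + 2*0.2037^2 = 0.083


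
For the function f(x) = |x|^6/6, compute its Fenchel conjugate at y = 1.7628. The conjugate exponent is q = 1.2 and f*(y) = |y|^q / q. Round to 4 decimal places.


The conjugate exponent q satisfies 1/p + 1/q = 1.
p = 6, so q = 6/(6 - 1) = 1.2
|y|^q = 1.7628^1.2 = 1.9744
f*(1.7628) = 1.9744 / 1.2 = 1.6454


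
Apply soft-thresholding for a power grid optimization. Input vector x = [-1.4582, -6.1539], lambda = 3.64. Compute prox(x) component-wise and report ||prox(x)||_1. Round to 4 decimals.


Soft-thresholding with lambda = 3.64:
prox(-1.4582) = sign(-1.4582)*max(|-1.4582| - 3.64, 0) = 0.0
prox(-6.1539) = sign(-6.1539)*max(|-6.1539| - 3.64, 0) = -2.5139
prox(x) = [0.0, -2.5139]
||prox(x)||_1 = 0.0 + 2.5139 = 2.5139


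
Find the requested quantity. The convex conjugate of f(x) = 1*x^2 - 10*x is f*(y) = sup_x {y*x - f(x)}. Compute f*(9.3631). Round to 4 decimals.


f*(y) = sup_x {y*x - a*x^2 - b*x} = sup_x {(y-b)*x - a*x^2}
FOC: (y - b) - 2a*x = 0 => x* = (y - b)/(2a)
x* = (9.3631 + 10)/(2*1) = 9.6816
f*(9.3631) = (y-b)^2/(4a) = (9.3631 + 10)^2/(4*1)
= 374.9296/4 = 93.7324


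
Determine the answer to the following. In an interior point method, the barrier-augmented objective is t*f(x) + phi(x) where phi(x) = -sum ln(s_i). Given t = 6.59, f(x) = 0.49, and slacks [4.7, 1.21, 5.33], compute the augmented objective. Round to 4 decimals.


Step 1: Compute log-barrier.
ln values: [1.5476, 0.1906, 1.6734]
phi = -(1.5476 + 0.1906 + 1.6734) = -3.4115
Step 2: Compute augmented objective.
t*f(x) = 6.59*0.49 = 3.2291
Total = 3.2291 - 3.4115 = -0.1824


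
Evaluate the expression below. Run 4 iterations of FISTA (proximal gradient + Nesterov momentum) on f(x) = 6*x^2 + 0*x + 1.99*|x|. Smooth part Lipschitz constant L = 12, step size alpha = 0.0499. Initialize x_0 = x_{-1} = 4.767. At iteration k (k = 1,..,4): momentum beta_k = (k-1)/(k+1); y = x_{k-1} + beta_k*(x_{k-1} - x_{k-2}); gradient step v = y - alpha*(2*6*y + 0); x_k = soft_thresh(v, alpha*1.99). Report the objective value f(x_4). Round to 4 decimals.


FISTA on f(x) = 6*x^2 + 0*x + 1.99*|x|
L = 12, alpha = 0.0499
Iteration 1: beta = 0.0, y = 4.767 + 0.0*(4.767 - 4.767) = 4.767
  grad(y) = 57.204, v = y - alpha*grad = 1.9125
  prox(v) = soft_thresh(1.9125, 0.0993) = 1.8132
Iteration 2: beta = 0.3333, y = 1.8132 + 0.3333*(1.8132 - 4.767) = 0.8286
  grad(y) = 9.9435, v = y - alpha*grad = 0.3324
  prox(v) = soft_thresh(0.3324, 0.0993) = 0.2331
Iteration 3: beta = 0.5, y = 0.2331 + 0.5*(0.2331 - 1.8132) = -0.5569
  grad(y) = -6.6827, v = y - alpha*grad = -0.2234
  prox(v) = soft_thresh(-0.2234, 0.0993) = -0.1241
Iteration 4: beta = 0.6, y = -0.1241 + 0.6*(-0.1241 - 0.2331) = -0.3385
  grad(y) = -4.0618, v = y - alpha*grad = -0.1358
  prox(v) = soft_thresh(-0.1358, 0.0993) = -0.0365
f(x_4) = 6*(-0.0365)^2 + 0*(-0.0365) + 1.99*|-0.0365| = 0.0806


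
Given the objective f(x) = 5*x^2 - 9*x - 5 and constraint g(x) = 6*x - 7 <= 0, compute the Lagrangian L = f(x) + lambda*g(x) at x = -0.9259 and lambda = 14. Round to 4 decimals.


Step 1: Evaluate f(x).
f(-0.9259) = 5*(-0.9259)^2 - 9*(-0.9259) - 5 = 7.6196
Step 2: Evaluate g(x).
g(-0.9259) = 6*-0.9259 - 7 = -12.5554
Step 3: Compute Lagrangian.
L = 7.6196 + 14*-12.5554 = -168.156


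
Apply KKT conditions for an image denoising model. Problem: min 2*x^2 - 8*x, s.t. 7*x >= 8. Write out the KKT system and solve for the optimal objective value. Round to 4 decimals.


Step 1: Try lambda = 0 (constraint inactive).
Stationarity: 2*2*x - 8 = 0
x* = 8/(2*2) = 2.0
Check constraint: 7*2.0 = 14.0 >= 8 -- satisfied.
Step 2: Compute optimal value.
f(x*) = 2*2.0^2 - 8*2.0 = -8.0


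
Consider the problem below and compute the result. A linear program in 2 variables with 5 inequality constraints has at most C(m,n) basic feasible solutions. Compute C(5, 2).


Each vertex corresponds to some choice of n active constraints out of m, so the number of vertices is at most C(m, n) = m! / (n!(m-n)!).
m = 5, n = 2
Numerator: 5 * 4
Denominator: 2! = 2
C(5, 2) = 10


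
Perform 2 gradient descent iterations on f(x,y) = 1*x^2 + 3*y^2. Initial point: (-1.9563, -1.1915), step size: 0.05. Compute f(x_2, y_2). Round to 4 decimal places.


Gradient descent on f(x,y) = 1*x^2 + 3*y^2.
Starting point: (-1.9563, -1.1915), alpha = 0.05
Step 1: grad_x = 2*1*-1.9563 = -3.9126, grad_y = 2*3*-1.1915 = -7.149
  x_1 = -1.9563 - 0.05*-3.9126 = -1.7607
  y_1 = -1.1915 - 0.05*-7.149 = -0.8341
Step 2: grad_x = 2*1*-1.7607 = -3.5213, grad_y = 2*3*-0.8341 = -5.0043
  x_2 = -1.7607 - 0.05*-3.5213 = -1.5846
  y_2 = -0.8341 - 0.05*-5.0043 = -0.5838
f(-1.5846, -0.5838) = 1*(-1.5846)^2 + 3*(-0.5838)^2 = 3.5336


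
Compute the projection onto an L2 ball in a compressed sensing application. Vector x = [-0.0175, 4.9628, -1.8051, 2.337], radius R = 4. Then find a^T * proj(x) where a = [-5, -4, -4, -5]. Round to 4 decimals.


Step 1: Compute ||x|| (intermediates to 6 decimals).
||x|| = sqrt((-0.0175)^2 + 4.9628^2 + (-1.8051)^2 + 2.337^2) = 5.774915
Step 2: Project.
Since ||x|| > R, scale = R/||x|| = 4/5.774915 = 0.692651, proj(x) = scale * x
proj(x) = [-0.012121, 3.437488, -1.250304, 1.618725]
Step 3: Dot product.
a^T * proj(x) = -5*(-0.012121) - 4*3.437488 - 4*(-1.250304) - 5*1.618725 = -16.7818


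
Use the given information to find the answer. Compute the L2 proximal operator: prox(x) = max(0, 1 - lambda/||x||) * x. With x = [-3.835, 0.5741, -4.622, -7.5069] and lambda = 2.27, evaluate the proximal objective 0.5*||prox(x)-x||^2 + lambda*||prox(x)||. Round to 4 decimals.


Step 1: Compute ||x||.
||x|| = 9.6308
Step 2: Compute scaling factor.
scale = max(0, 1 - 2.27/9.6308) = 0.7643
Step 3: prox(x) = [-2.9311, 0.4388, -3.5326, -5.7375]
||prox(x)|| = 7.3608
Step 4: Proximal objective.
0.5*||prox-x||^2 = 2.5765
lambda*||prox|| = 16.709
Total = 19.2856


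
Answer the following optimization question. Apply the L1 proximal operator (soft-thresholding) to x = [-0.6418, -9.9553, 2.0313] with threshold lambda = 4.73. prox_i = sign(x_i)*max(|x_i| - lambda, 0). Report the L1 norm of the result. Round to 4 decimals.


Soft-thresholding with lambda = 4.73:
prox(-0.6418) = sign(-0.6418)*max(|-0.6418| - 4.73, 0) = 0.0
prox(-9.9553) = sign(-9.9553)*max(|-9.9553| - 4.73, 0) = -5.2253
prox(2.0313) = sign(2.0313)*max(|2.0313| - 4.73, 0) = 0.0
prox(x) = [0.0, -5.2253, 0.0]
||prox(x)||_1 = 0.0 + 5.2253 + 0.0 = 5.2253


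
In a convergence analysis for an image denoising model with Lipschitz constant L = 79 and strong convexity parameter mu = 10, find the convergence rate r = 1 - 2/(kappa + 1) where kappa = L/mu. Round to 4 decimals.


Step 1: Compute the condition number.
kappa = L/mu = 79/10 = 7.9
Step 2: Compute the convergence rate.
r = 1 - 2/(kappa + 1) = 1 - 2*mu/(L + mu) = (L - mu)/(L + mu) = 69/89 = 0.7753


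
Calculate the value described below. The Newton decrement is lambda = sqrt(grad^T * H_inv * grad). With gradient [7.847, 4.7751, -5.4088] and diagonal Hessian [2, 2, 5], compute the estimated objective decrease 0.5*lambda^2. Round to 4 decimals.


Step 1: H is diagonal, so H^(-1) * g = [3.9235, 2.3876, -1.0818].
Step 2: g^T H^(-1) g = sum_i g_i^2 / H_ii
  = (7.847)^2/2 + (4.7751)^2/2 + (-5.4088)^2/5
  = 30.7877 + 11.4008 + 5.851 = 48.0395
Step 3: Objective decrease = 0.5 * g^T H^(-1) g = 24.0198


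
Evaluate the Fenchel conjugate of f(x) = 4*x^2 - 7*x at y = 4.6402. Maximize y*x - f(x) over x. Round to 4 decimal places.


f*(y) = sup_x {y*x - a*x^2 - b*x} = sup_x {(y-b)*x - a*x^2}
FOC: (y - b) - 2a*x = 0 => x* = (y - b)/(2a)
x* = (4.6402 + 7)/(2*4) = 1.455
f*(4.6402) = (y-b)^2/(4a) = (4.6402 + 7)^2/(4*4)
= 135.4943/16 = 8.4684


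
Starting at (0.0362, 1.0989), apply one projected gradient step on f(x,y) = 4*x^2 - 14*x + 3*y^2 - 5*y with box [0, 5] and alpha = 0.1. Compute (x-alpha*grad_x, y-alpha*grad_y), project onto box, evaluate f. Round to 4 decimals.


Step 1: Compute gradient at (0.0362, 1.0989).
grad_x = 2*4*0.0362 - 14 = -13.7104
grad_y = 2*3*1.0989 - 5 = 1.5934
Step 2: Gradient step.
x_raw = 0.0362 - 0.1*-13.7104 = 1.4072
y_raw = 1.0989 - 0.1*1.5934 = 0.9396
Step 3: Project onto [0, 5].
x_proj = clip(1.4072) = 1.4072
y_proj = clip(0.9396) = 0.9396
Step 4: Evaluate f.
f(1.4072, 0.9396) = -13.8295


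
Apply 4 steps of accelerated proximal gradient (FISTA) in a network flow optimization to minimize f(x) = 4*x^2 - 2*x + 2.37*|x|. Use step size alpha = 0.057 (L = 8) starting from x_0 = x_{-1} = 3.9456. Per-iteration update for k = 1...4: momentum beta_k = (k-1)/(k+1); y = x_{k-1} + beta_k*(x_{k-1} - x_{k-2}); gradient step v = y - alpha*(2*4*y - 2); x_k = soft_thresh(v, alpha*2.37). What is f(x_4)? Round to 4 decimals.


FISTA on f(x) = 4*x^2 - 2*x + 2.37*|x|
L = 8, alpha = 0.057
Iteration 1: beta = 0.0, y = 3.9456 + 0.0*(3.9456 - 3.9456) = 3.9456
  grad(y) = 29.5648, v = y - alpha*grad = 2.2604
  prox(v) = soft_thresh(2.2604, 0.1351) = 2.1253
Iteration 2: beta = 0.3333, y = 2.1253 + 0.3333*(2.1253 - 3.9456) = 1.5186
  grad(y) = 10.1484, v = y - alpha*grad = 0.9401
  prox(v) = soft_thresh(0.9401, 0.1351) = 0.805
Iteration 3: beta = 0.5, y = 0.805 + 0.5*(0.805 - 2.1253) = 0.1448
  grad(y) = -0.8412, v = y - alpha*grad = 0.1928
  prox(v) = soft_thresh(0.1928, 0.1351) = 0.0577
Iteration 4: beta = 0.6, y = 0.0577 + 0.6*(0.0577 - 0.805) = -0.3907
  grad(y) = -5.1254, v = y - alpha*grad = -0.0985
  prox(v) = soft_thresh(-0.0985, 0.1351) = 0.0
f(x_4) = 4*0.0^2 - 2*0.0 + 2.37*|0.0| = 0.0


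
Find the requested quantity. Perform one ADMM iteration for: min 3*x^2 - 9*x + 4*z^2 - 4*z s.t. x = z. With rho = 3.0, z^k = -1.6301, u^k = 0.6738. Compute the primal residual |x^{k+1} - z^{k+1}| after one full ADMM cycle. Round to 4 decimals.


ADMM iteration with rho = 3.0, z^k = -1.6301, u^k = 0.6738
Step 1: x-update.
Minimize 3*x^2 - 9*x + (3.0/2)*(x + 1.6301 + 0.6738)^2
FOC: (2*3 + 3.0)*x = 9 + 3.0*(-1.6301 - 0.6738)
x^{k+1} = 0.232
Step 2: z-update.
Minimize 4*z^2 - 4*z + (3.0/2)*(0.232 - z + 0.6738)^2
FOC: (2*4 + 3.0)*z = 4 + 3.0*(0.232 + 0.6738)
z^{k+1} = 0.6107
Step 3: u-update.
u^{k+1} = 0.6738 + 0.232 - 0.6107 = 0.2952
Step 4: Primal residual = |0.232 - 0.6107| = 0.3786


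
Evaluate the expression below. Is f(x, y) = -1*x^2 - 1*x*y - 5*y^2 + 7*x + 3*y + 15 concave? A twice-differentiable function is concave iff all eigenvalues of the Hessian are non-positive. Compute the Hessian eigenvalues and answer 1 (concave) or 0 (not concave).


The Hessian of f(x,y) = -1*x^2 - 1*x*y - 5*y^2 + 7*x + 3*y + 15 is:
H = [[-2, -1], [-1, -10]]
Trace = -2 - 10 = -12
Determinant = -2*-10 - (-1)^2 = 19
Discriminant = (-12)^2 - 4*19 = 68.0
Eigenvalues: lambda_1 = -10.1231, lambda_2 = -1.8769
The function is concave.

1


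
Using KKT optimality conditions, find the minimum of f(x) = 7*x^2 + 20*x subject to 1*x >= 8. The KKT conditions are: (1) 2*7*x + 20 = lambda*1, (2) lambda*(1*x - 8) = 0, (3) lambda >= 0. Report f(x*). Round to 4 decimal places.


Step 1: Try lambda = 0 (constraint inactive).
x_unc = -20/(2*7) = -1.4286
Check: 1*-1.4286 = -1.4286 < 8 -- violated!
Step 2: Constraint must be active: 1*x = 8
x* = 8/1 = 8.0
lambda = (2*7*8.0 + 20)/1 = 132.0
Step 3: Compute optimal value.
f(x*) = 7*8.0^2 + 20*8.0 = 608.0


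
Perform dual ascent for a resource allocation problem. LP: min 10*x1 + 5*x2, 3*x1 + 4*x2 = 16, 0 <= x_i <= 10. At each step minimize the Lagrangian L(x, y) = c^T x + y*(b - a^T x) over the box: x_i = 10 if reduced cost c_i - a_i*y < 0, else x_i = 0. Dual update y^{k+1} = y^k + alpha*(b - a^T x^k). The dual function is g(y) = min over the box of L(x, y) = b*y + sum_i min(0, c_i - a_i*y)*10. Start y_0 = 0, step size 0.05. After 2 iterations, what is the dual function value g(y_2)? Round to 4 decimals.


Dual ascent for LP: min 10*x1 + 5*x2, 3*x1 + 4*x2 = 16, 0 <= x_i <= 10
Step 1: y^k = 0.0, reduced costs: (10.0, 5.0)
  x^k = (0.0, 0.0), subgradient = b - a^T x = 16.0
  y^{k+1} = 0.0 + 0.05*16.0 = 0.8
Step 2: y^k = 0.8, reduced costs: (7.6, 1.8)
  x^k = (0.0, 0.0), subgradient = b - a^T x = 16.0
  y^{k+1} = 0.8 + 0.05*16.0 = 1.6
Dual objective at y_2 = 1.6: reduced costs (5.2, -1.4), box minimizer x = (0.0, 10.0)
g(y_2) = b*y + (c1 - a1*y)*x1 + (c2 - a2*y)*x2 = 16*1.6 + 5.2*0.0 + (-1.4)*10.0 = 25.6 + 0.0 - 14.0 = 11.6


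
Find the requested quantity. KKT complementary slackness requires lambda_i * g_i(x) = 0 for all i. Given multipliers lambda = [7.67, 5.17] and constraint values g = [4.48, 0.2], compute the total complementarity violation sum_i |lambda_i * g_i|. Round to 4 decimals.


KKT complementary slackness check:
lambda_1 * g_1 = 7.67 * 4.48 = 34.3616
lambda_2 * g_2 = 5.17 * 0.2 = 1.034
Total violation = 34.3616 + 1.034 = 35.3956


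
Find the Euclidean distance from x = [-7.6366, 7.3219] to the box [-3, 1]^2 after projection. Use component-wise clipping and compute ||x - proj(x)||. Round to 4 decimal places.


Project each component onto [-3, 1].
clip(-7.6366) = -3.0, clip(7.3219) = 1.0
Projection = [-3.0, 1.0]
Squared diffs: [21.4981, 39.9664]
Distance = sqrt(61.4645) = 7.8399


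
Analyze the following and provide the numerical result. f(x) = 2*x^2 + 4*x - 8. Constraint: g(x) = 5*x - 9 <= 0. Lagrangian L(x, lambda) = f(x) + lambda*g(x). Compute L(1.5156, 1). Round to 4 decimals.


Step 1: Evaluate f(x).
f(1.5156) = 2*1.5156^2 + 4*1.5156 - 8 = 2.6565
Step 2: Evaluate g(x).
g(1.5156) = 5*1.5156 - 9 = -1.422
Step 3: Compute Lagrangian.
L = 2.6565 + 1*-1.422 = 1.2345


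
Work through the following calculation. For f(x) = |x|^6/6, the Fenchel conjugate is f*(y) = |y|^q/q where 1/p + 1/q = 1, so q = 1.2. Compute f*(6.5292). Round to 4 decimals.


The conjugate exponent q satisfies 1/p + 1/q = 1.
p = 6, so q = 6/(6 - 1) = 1.2
|y|^q = 6.5292^1.2 = 9.5024
f*(6.5292) = 9.5024 / 1.2 = 7.9186


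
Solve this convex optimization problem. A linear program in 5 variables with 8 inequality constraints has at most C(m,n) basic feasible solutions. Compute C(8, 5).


Each vertex corresponds to some choice of n active constraints out of m, so the number of vertices is at most C(m, n) = m! / (n!(m-n)!).
m = 8, n = 5
Numerator: 8 * 7 * 6 * 5 * 4
Denominator: 5! = 120
C(8, 5) = 56


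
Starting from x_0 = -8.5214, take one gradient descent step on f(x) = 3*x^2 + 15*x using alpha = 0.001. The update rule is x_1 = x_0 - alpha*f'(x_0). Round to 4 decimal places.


We compute the gradient at x_0 and apply the update.
f'(x) = 6*x + 15
f'(-8.5214) = 6*-8.5214 + 15 = -36.1284
x_1 = -8.5214 - 0.001*-36.1284 = -8.4853


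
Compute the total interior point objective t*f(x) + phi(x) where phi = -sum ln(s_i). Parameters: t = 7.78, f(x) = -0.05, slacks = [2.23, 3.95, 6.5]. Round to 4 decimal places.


Step 1: Compute log-barrier.
ln values: [0.802, 1.3737, 1.8718]
phi = -(0.802 + 1.3737 + 1.8718) = -4.0475
Step 2: Compute augmented objective.
t*f(x) = 7.78*-0.05 = -0.389
Total = -0.389 - 4.0475 = -4.4365


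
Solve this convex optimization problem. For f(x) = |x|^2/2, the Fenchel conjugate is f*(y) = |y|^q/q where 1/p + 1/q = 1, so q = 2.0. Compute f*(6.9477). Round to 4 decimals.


The conjugate exponent q satisfies 1/p + 1/q = 1.
p = 2, so q = 2/(2 - 1) = 2.0
|y|^q = 6.9477^2.0 = 48.2705
f*(6.9477) = 48.2705 / 2.0 = 24.1353


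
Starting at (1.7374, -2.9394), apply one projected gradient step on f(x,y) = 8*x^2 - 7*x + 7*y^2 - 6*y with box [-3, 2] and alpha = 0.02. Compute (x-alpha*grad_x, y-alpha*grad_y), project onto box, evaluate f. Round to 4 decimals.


Step 1: Compute gradient at (1.7374, -2.9394).
grad_x = 2*8*1.7374 - 7 = 20.7984
grad_y = 2*7*-2.9394 - 6 = -47.1516
Step 2: Gradient step.
x_raw = 1.7374 - 0.02*20.7984 = 1.3214
y_raw = -2.9394 - 0.02*-47.1516 = -1.9964
Step 3: Project onto [-3, 2].
x_proj = clip(1.3214) = 1.3214
y_proj = clip(-1.9964) = -1.9964
Step 4: Evaluate f.
f(1.3214, -1.9964) = 44.596


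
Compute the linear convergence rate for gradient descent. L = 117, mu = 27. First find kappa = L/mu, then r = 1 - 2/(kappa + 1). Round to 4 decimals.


Step 1: Compute the condition number.
kappa = L/mu = 117/27 = 4.3333
Step 2: Compute the convergence rate.
r = 1 - 2/(kappa + 1) = 1 - 2*mu/(L + mu) = (L - mu)/(L + mu) = 90/144 = 0.625


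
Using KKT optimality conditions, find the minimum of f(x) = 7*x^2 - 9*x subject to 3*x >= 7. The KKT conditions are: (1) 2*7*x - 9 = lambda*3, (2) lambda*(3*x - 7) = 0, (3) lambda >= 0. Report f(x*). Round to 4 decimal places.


Step 1: Try lambda = 0 (constraint inactive).
x_unc = 9/(2*7) = 0.6429
Check: 3*0.6429 = 1.9287 < 7 -- violated!
Step 2: Constraint must be active: 3*x = 7
x* = 7/3 = 2.3333 (rounded; the exact value 7/3 is used below)
lambda = (2*7*(7/3) - 9)/3 = 7.8889
Step 3: Compute optimal value.
f(x*) = 7*(7/3)^2 - 9*(7/3) = 17.1111


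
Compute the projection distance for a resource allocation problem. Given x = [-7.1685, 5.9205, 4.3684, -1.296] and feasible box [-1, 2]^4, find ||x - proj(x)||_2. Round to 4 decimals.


Project each component onto [-1, 2].
clip(-7.1685) = -1.0, clip(5.9205) = 2.0, clip(4.3684) = 2.0, clip(-1.296) = -1.0
Projection = [-1.0, 2.0, 2.0, -1.0]
Squared diffs: [38.0504, 15.3703, 5.6093, 0.0876]
Distance = sqrt(59.1176) = 7.6888


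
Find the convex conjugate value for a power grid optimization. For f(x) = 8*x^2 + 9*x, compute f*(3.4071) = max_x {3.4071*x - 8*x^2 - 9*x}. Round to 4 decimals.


f*(y) = sup_x {y*x - a*x^2 - b*x} = sup_x {(y-b)*x - a*x^2}
FOC: (y - b) - 2a*x = 0 => x* = (y - b)/(2a)
x* = (3.4071 - 9)/(2*8) = -0.3496
f*(3.4071) = (y-b)^2/(4a) = (3.4071 - 9)^2/(4*8)
= 31.2805/32 = 0.9775


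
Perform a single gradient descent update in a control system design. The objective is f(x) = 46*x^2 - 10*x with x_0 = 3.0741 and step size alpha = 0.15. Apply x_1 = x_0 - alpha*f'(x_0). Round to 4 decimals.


We compute the gradient at x_0 and apply the update.
f'(x) = 92*x - 10
f'(3.0741) = 92*3.0741 - 10 = 272.8172
x_1 = 3.0741 - 0.15*272.8172 = -37.8485


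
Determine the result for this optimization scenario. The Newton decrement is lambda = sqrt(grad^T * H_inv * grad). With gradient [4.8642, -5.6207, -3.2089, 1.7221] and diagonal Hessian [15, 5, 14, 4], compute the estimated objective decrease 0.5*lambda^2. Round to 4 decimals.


Step 1: H is diagonal, so H^(-1) * g = [0.3243, -1.1241, -0.2292, 0.4305].
Step 2: g^T H^(-1) g = sum_i g_i^2 / H_ii
  = (4.8642)^2/15 + (-5.6207)^2/5 + (-3.2089)^2/14 + (1.7221)^2/4
  = 1.5774 + 6.3185 + 0.7355 + 0.7414 = 9.3727
Step 3: Objective decrease = 0.5 * g^T H^(-1) g = 4.6864


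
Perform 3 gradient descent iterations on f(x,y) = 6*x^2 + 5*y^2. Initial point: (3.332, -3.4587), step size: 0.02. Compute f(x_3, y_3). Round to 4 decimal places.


Gradient descent on f(x,y) = 6*x^2 + 5*y^2.
Starting point: (3.332, -3.4587), alpha = 0.02
Step 1: grad_x = 2*6*3.332 = 39.984, grad_y = 2*5*-3.4587 = -34.587
  x_1 = 3.332 - 0.02*39.984 = 2.5323
  y_1 = -3.4587 - 0.02*-34.587 = -2.767
Step 2: grad_x = 2*6*2.5323 = 30.3878, grad_y = 2*5*-2.767 = -27.6696
  x_2 = 2.5323 - 0.02*30.3878 = 1.9246
  y_2 = -2.767 - 0.02*-27.6696 = -2.2136
Step 3: grad_x = 2*6*1.9246 = 23.0948, grad_y = 2*5*-2.2136 = -22.1357
  x_3 = 1.9246 - 0.02*23.0948 = 1.4627
  y_3 = -2.2136 - 0.02*-22.1357 = -1.7709
f(1.4627, -1.7709) = 6*1.4627^2 + 5*(-1.7709)^2 = 28.516


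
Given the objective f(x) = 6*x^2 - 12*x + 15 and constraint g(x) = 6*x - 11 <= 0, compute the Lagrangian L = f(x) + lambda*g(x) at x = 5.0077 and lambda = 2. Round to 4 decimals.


Step 1: Evaluate f(x).
f(5.0077) = 6*5.0077^2 - 12*5.0077 + 15 = 105.37
Step 2: Evaluate g(x).
g(5.0077) = 6*5.0077 - 11 = 19.0462
Step 3: Compute Lagrangian.
L = 105.37 + 2*19.0462 = 143.4624


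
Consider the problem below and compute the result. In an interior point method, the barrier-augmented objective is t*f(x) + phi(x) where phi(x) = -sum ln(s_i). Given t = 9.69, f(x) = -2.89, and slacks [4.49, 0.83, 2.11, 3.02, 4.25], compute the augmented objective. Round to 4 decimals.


Step 1: Compute log-barrier.
ln values: [1.5019, -0.1863, 0.7467, 1.1053, 1.4469]
phi = -(1.5019 - 0.1863 + 0.7467 + 1.1053 + 1.4469) = -4.6144
Step 2: Compute augmented objective.
t*f(x) = 9.69*-2.89 = -28.0041
Total = -28.0041 - 4.6144 = -32.6185


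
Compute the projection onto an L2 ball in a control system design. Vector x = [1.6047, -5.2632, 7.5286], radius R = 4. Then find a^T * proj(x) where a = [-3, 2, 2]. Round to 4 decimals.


Step 1: Compute ||x|| (intermediates to 6 decimals).
||x|| = sqrt(1.6047^2 + (-5.2632)^2 + 7.5286^2) = 9.325028
Step 2: Project.
Since ||x|| > R, scale = R/||x|| = 4/9.325028 = 0.428953, proj(x) = scale * x
proj(x) = [0.688341, -2.257665, 3.229416]
Step 3: Dot product.
a^T * proj(x) = -3*0.688341 + 2*(-2.257665) + 2*3.229416 = -0.1215
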